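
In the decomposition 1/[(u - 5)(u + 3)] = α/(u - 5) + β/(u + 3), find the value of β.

Cover-up at u = -3: β = 1/(-3 - 5) = -1/8


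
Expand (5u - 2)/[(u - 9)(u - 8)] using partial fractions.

At u=9: P = (5·9 - 2)/(9 - 8) = 43. At u=8: Q = (5·8 - 2)/(8 - 9) = -38
Result: 43/(u - 9) - 38/(u - 8)


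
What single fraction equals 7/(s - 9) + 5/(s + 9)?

Common denominator (s - 9)(s + 9). Numerator: 7(s + 9) + 5(s - 9) = (7s + 63) + (5s - 45) = 12s + 18
Result: (12s + 18)/[(s - 9)(s + 9)]


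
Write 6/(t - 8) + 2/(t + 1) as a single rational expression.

Common denominator (t - 8)(t + 1). Numerator: 6(t + 1) + 2(t - 8) = (6t + 6) + (2t - 16) = 8t - 10
Result: (8t - 10)/[(t - 8)(t + 1)]


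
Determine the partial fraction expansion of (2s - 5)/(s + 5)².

(2s - 5) = α(s + 5) + β. At s = -5: β = 2·(-5) - 5 = -15. Coeff of s: α = 2
Result: 2/(s + 5) - 15/(s + 5)²


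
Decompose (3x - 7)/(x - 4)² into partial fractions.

(3x - 7) = A(x - 4) + B. At x = 4: B = 3·4 - 7 = 5. Coeff of x: A = 3
Result: 3/(x - 4) + 5/(x - 4)²


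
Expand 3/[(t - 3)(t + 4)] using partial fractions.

3/(t - 3)(t + 4) = A/(t - 3) + B/(t + 4). A = 3/(3 + 4) = 3/7, B = 3/(-4 - 3) = -3/7
Result: (3/7)/(t - 3) - (3/7)/(t + 4)


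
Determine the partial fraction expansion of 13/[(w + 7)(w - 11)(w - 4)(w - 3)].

Using Heaviside cover-up: (-13/1980)/(w + 7) + (13/1008)/(w - 11) - (13/77)/(w - 4) + (13/80)/(w - 3)


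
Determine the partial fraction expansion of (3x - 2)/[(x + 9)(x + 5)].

At x=-9: α = (3·(-9) - 2)/(-9 + 5) = 29/4. At x=-5: β = (3·(-5) - 2)/(-5 + 9) = -17/4
Result: (29/4)/(x + 9) - (17/4)/(x + 5)


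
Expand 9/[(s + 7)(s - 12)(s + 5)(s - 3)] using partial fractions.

Using Heaviside cover-up: (-9/380)/(s + 7) + (1/323)/(s - 12) + (9/272)/(s + 5) - (1/80)/(s - 3)


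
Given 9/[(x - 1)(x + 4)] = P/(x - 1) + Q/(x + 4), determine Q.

Cover-up at x = -4: Q = 9/(-4 - 1) = -9/5


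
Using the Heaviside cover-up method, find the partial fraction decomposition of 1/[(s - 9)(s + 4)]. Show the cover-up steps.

Cover (s - 9): set s=9, get α = 1/(9 + 4) = 1/13. Cover (s + 4): set s=-4, get β = 1/(-4 - 9) = -1/13.
Result: (1/13)/(s - 9) - (1/13)/(s + 4)


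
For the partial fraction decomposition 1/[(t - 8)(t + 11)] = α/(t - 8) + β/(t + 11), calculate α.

Cover-up at t = 8: α = 1/(8 + 11) = 1/19


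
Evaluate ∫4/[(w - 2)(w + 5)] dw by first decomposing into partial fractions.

Decompose: 4/[(w - 2)(w + 5)] = (4/7)/(w - 2) - (4/7)/(w + 5). Integrate each term: (4/7) ln|(w - 2)| - (4/7) ln|(w + 5)| + C


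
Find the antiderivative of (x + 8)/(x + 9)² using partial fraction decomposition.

Decompose: α = 1, β = 1·(-9) + 8 = -1, so (x + 8)/(x + 9)² = 1/(x + 9) - 1/(x + 9)². Integrate: ∫ α/(x + 9) dx = ln|(x + 9)|; ∫ β/(x + 9)² dx = 1/(x + 9). Sum: ln|(x + 9)| + 1/(x + 9) + C


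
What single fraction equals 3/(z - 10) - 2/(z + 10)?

Common denominator (z - 10)(z + 10). Numerator: 3(z + 10) - 2(z - 10) = (3z + 30) - (2z - 20) = z + 50
Result: (z + 50)/[(z - 10)(z + 10)]


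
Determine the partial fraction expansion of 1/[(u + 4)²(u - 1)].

Cover-up at u=1: R = 1/(1 + 4)² = 1/25. Cover-up at u=-4: Q = 1/(-4 - 1) = -1/5. Comparing u² coeff: P = -R = -1/25
Result: (-1/25)/(u + 4) - (1/5)/(u + 4)² + (1/25)/(u - 1)


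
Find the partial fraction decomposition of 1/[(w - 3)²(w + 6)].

Cover-up at w=-6: C = 1/(-6 - 3)² = 1/81. Cover-up at w=3: B = 1/(3 + 6) = 1/9. Comparing w² coeff: A = -C = -1/81
Result: (-1/81)/(w - 3) + (1/9)/(w - 3)² + (1/81)/(w + 6)


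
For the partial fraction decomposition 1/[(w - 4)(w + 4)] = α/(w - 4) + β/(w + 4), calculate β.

Cover-up at w = -4: β = 1/(-4 - 4) = -1/8


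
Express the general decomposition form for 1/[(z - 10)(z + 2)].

Distinct linear factors: P/(z - 10) + Q/(z + 2)


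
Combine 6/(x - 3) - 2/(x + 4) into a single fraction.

Common denominator (x - 3)(x + 4). Numerator: 6(x + 4) - 2(x - 3) = (6x + 24) - (2x - 6) = 4x + 30
Result: (4x + 30)/[(x - 3)(x + 4)]


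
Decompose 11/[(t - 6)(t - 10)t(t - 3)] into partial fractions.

Using Heaviside cover-up: (-11/72)/(t - 6) + (11/280)/(t - 10) - (11/180)/t + (11/63)/(t - 3)


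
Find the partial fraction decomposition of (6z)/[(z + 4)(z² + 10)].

At z=-4: A = (6·(-4) + 0)/((-4)² + 10) = -12/13. B = -A = 12/13, C = 6 - (-4)·A = 30/13
Result: (-12/13)/(z + 4) + ((12/13)z + 30/13)/(z² + 10)


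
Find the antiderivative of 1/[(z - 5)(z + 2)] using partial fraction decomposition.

Decompose: 1/[(z - 5)(z + 2)] = (1/7)/(z - 5) - (1/7)/(z + 2). Integrate each term: (1/7) ln|(z - 5)| - (1/7) ln|(z + 2)| + C


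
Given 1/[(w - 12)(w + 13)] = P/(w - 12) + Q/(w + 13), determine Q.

Cover-up at w = -13: Q = 1/(-13 - 12) = -1/25


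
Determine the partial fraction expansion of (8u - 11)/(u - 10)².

(8u - 11) = α(u - 10) + β. At u = 10: β = 8·10 - 11 = 69. Coeff of u: α = 8
Result: 8/(u - 10) + 69/(u - 10)²


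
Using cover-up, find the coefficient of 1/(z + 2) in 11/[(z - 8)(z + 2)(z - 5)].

Cover (z + 2), set z=-2: 11/[(-2 - 8)(-2 - 5)] = 11/70


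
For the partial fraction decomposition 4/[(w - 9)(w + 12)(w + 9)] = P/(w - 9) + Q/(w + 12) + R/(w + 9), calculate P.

Cover-up at w = 9: P = 4/[(9 + 12)(9 + 9)] = 4/[(21)(18)] = 4/378 = 2/189


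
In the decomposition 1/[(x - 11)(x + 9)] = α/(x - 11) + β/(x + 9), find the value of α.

Cover-up at x = 11: α = 1/(11 + 9) = 1/20


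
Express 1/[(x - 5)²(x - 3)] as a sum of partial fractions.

Cover-up at x=3: γ = 1/(3 - 5)² = 1/4. Cover-up at x=5: β = 1/(5 - 3) = 1/2. Comparing x² coeff: α = -γ = -1/4
Result: (-1/4)/(x - 5) + (1/2)/(x - 5)² + (1/4)/(x - 3)


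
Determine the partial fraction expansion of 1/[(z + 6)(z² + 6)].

Cover-up at z = -6: P = 1/((-6)² + 6) = 1/42. Then Q = -P = -1/42, R = -P·(0 - 6) = 1/7
Result: (1/42)/(z + 6) - ((1/42)z - 1/7)/(z² + 6)


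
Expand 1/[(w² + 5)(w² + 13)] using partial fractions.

Coefficient matching gives A = C = 0, B = 1/(13-5) = 1/8, D = -B = -1/8
Result: (1/8)/(w² + 5) - (1/8)/(w² + 13)


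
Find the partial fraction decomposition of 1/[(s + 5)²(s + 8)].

Cover-up at s=-8: C = 1/(-8 + 5)² = 1/9. Cover-up at s=-5: B = 1/(-5 + 8) = 1/3. Comparing s² coeff: A = -C = -1/9
Result: (-1/9)/(s + 5) + (1/3)/(s + 5)² + (1/9)/(s + 8)


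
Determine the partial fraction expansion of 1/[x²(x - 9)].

Cover-up at x=9: C = 1/(9 - 0)² = 1/81. Cover-up at x=0: B = 1/(0 - 9) = -1/9. Comparing x² coeff: A = -C = -1/81
Result: (-1/81)/x - (1/9)/x² + (1/81)/(x - 9)


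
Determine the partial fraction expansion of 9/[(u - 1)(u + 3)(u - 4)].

Using cover-up method: P = -3/4, Q = 9/28, R = 3/7
Result: (-3/4)/(u - 1) + (9/28)/(u + 3) + (3/7)/(u - 4)


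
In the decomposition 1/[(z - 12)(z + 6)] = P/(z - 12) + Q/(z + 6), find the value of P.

Cover-up at z = 12: P = 1/(12 + 6) = 1/18


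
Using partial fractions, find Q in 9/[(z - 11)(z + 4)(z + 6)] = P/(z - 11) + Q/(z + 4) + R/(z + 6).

Cover-up at z = -4: Q = 9/[(-4 - 11)(-4 + 6)] = 9/[(-15)(2)] = -9/30 = -3/10


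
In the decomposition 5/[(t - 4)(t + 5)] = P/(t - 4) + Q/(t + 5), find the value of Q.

Cover-up at t = -5: Q = 5/(-5 - 4) = -5/9


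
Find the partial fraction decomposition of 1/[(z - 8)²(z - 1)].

Cover-up at z=1: C = 1/(1 - 8)² = 1/49. Cover-up at z=8: B = 1/(8 - 1) = 1/7. Comparing z² coeff: A = -C = -1/49
Result: (-1/49)/(z - 8) + (1/7)/(z - 8)² + (1/49)/(z - 1)


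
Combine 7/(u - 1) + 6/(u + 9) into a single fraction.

Common denominator (u - 1)(u + 9). Numerator: 7(u + 9) + 6(u - 1) = (7u + 63) + (6u - 6) = 13u + 57
Result: (13u + 57)/[(u - 1)(u + 9)]


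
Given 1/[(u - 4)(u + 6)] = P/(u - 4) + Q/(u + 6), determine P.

Cover-up at u = 4: P = 1/(4 + 6) = 1/10


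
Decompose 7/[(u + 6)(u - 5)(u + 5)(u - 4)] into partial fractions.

Using Heaviside cover-up: (-7/110)/(u + 6) + (7/110)/(u - 5) + (7/90)/(u + 5) - (7/90)/(u - 4)


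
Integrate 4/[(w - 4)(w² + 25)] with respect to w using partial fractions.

Cover-up at w=4: P = 4/(4²+25) = 4/41. Coeff matching: Q = -4/41, R = -16/41. Decomposition: (4/41)/(w - 4) - ((4/41)w + 16/41)/(w² + 25). Integrate: linear → ln, quadratic → (1/2)ln + arctan: (4/41) ln|(w - 4)| - (2/41) ln(w² + 25) - (16/205) arctan(w/5) + C


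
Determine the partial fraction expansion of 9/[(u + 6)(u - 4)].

9/(u + 6)(u - 4) = A/(u + 6) + B/(u - 4). A = 9/(-6 - 4) = -9/10, B = 9/(4 + 6) = 9/10
Result: (-9/10)/(u + 6) + (9/10)/(u - 4)


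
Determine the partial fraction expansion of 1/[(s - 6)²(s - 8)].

Cover-up at s=8: C = 1/(8 - 6)² = 1/4. Cover-up at s=6: B = 1/(6 - 8) = -1/2. Comparing s² coeff: A = -C = -1/4
Result: (-1/4)/(s - 6) - (1/2)/(s - 6)² + (1/4)/(s - 8)


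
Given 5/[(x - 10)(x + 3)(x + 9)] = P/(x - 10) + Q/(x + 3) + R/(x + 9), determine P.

Cover-up at x = 10: P = 5/[(10 + 3)(10 + 9)] = 5/[(13)(19)] = 5/247


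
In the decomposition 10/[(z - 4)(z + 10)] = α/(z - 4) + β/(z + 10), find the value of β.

Cover-up at z = -10: β = 10/(-10 - 4) = -10/14 = -5/7


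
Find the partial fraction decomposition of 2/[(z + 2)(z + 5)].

2/(z + 2)(z + 5) = P/(z + 2) + Q/(z + 5). P = 2/(-2 + 5) = 2/3, Q = 2/(-5 + 2) = -2/3
Result: (2/3)/(z + 2) - (2/3)/(z + 5)


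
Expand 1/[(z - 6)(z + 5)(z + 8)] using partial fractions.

Using cover-up method: α = 1/154, β = -1/33, γ = 1/42
Result: (1/154)/(z - 6) - (1/33)/(z + 5) + (1/42)/(z + 8)


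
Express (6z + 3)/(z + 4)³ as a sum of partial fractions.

(6z + 3) = P(z + 4)² + Q(z + 4) + R. At z = -4: R = 6·(-4) + 3 = -21. Coefficients: P = 0, Q = 6
Result: 6/(z + 4)² - 21/(z + 4)³


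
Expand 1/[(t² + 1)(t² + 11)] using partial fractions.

Coefficient matching gives α = γ = 0, β = 1/(11-1) = 1/10, δ = -β = -1/10
Result: (1/10)/(t² + 1) - (1/10)/(t² + 11)


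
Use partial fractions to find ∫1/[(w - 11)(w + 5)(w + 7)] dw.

Cover-up: α = 1/288, β = -1/32, γ = 1/36. Decomposition: (1/288)/(w - 11) - (1/32)/(w + 5) + (1/36)/(w + 7). Integrate each term: (1/288) ln|(w - 11)| - (1/32) ln|(w + 5)| + (1/36) ln|(w + 7)| + C


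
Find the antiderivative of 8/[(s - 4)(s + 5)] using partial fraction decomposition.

Decompose: 8/[(s - 4)(s + 5)] = (8/9)/(s - 4) - (8/9)/(s + 5). Integrate each term: (8/9) ln|(s - 4)| - (8/9) ln|(s + 5)| + C


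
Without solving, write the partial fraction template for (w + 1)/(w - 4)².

Repeated linear factor: α/(w - 4) + β/(w - 4)²


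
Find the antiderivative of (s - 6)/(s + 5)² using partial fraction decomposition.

Decompose: α = 1, β = 1·(-5) - 6 = -11, so (s - 6)/(s + 5)² = 1/(s + 5) - 11/(s + 5)². Integrate: ∫ α/(s + 5) ds = ln|(s + 5)|; ∫ β/(s + 5)² ds = 11/(s + 5). Sum: ln|(s + 5)| + 11/(s + 5) + C


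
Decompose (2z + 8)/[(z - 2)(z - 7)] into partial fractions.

At z=2: P = (2·2 + 8)/(2 - 7) = -12/5. At z=7: Q = (2·7 + 8)/(7 - 2) = 22/5
Result: (-12/5)/(z - 2) + (22/5)/(z - 7)


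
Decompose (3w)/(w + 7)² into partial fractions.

(3w) = A(w + 7) + B. At w = -7: B = 3·(-7) + 0 = -21. Coeff of w: A = 3
Result: 3/(w + 7) - 21/(w + 7)²


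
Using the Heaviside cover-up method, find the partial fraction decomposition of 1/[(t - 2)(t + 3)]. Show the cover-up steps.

Cover (t - 2): set t=2, get P = 1/(2 + 3) = 1/5. Cover (t + 3): set t=-3, get Q = 1/(-3 - 2) = -1/5.
Result: (1/5)/(t - 2) - (1/5)/(t + 3)


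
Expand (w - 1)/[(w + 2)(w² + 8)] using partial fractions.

At w=-2: α = (1·(-2) - 1)/((-2)² + 8) = -1/4. β = -α = 1/4, γ = 1 - (-2)·α = 1/2
Result: (-1/4)/(w + 2) + ((1/4)w + 1/2)/(w² + 8)


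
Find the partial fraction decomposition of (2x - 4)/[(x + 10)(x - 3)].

At x=-10: α = (2·(-10) - 4)/(-10 - 3) = 24/13. At x=3: β = (2·3 - 4)/(3 + 10) = 2/13
Result: (24/13)/(x + 10) + (2/13)/(x - 3)


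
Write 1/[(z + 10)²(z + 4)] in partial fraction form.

Cover-up at z=-4: γ = 1/(-4 + 10)² = 1/36. Cover-up at z=-10: β = 1/(-10 + 4) = -1/6. Comparing z² coeff: α = -γ = -1/36
Result: (-1/36)/(z + 10) - (1/6)/(z + 10)² + (1/36)/(z + 4)


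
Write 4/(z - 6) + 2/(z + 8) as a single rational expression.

Common denominator (z - 6)(z + 8). Numerator: 4(z + 8) + 2(z - 6) = (4z + 32) + (2z - 12) = 6z + 20
Result: (6z + 20)/[(z - 6)(z + 8)]


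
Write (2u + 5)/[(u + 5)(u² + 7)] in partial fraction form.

At u=-5: α = (2·(-5) + 5)/((-5)² + 7) = -5/32. β = -α = 5/32, γ = 2 - (-5)·α = 39/32
Result: (-5/32)/(u + 5) + ((5/32)u + 39/32)/(u² + 7)


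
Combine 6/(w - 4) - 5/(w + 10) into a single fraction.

Common denominator (w - 4)(w + 10). Numerator: 6(w + 10) - 5(w - 4) = (6w + 60) - (5w - 20) = w + 80
Result: (w + 80)/[(w - 4)(w + 10)]


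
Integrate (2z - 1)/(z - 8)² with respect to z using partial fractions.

Decompose: A = 2, B = 2·8 - 1 = 15, so (2z - 1)/(z - 8)² = 2/(z - 8) + 15/(z - 8)². Integrate: ∫ A/(z - 8) dz = 2 ln|(z - 8)|; ∫ B/(z - 8)² dz = -15/(z - 8). Sum: 2 ln|(z - 8)| - 15/(z - 8) + C


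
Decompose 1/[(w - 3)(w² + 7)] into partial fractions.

Cover-up at w = 3: P = 1/(3² + 7) = 1/16. Then Q = -P = -1/16, R = -P·(0 + 3) = -3/16
Result: (1/16)/(w - 3) - ((1/16)w + 3/16)/(w² + 7)


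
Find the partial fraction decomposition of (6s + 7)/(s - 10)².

(6s + 7) = A(s - 10) + B. At s = 10: B = 6·10 + 7 = 67. Coeff of s: A = 6
Result: 6/(s - 10) + 67/(s - 10)²


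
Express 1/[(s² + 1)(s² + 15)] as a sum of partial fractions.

Coefficient matching gives α = γ = 0, β = 1/(15-1) = 1/14, δ = -β = -1/14
Result: (1/14)/(s² + 1) - (1/14)/(s² + 15)


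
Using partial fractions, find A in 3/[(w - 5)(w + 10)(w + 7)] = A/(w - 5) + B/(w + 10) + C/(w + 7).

Cover-up at w = 5: A = 3/[(5 + 10)(5 + 7)] = 3/[(15)(12)] = 3/180 = 1/60


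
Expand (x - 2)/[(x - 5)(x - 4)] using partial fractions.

At x=5: P = (1·5 - 2)/(5 - 4) = 3. At x=4: Q = (1·4 - 2)/(4 - 5) = -2
Result: 3/(x - 5) - 2/(x - 4)


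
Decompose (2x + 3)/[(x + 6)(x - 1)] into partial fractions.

At x=-6: α = (2·(-6) + 3)/(-6 - 1) = 9/7. At x=1: β = (2·1 + 3)/(1 + 6) = 5/7
Result: (9/7)/(x + 6) + (5/7)/(x - 1)


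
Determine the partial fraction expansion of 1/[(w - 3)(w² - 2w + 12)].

Cover-up at w = 3: P = 1/(3² - 2·3 + 12) = 1/15. Then Q = -P = -1/15, R = -P·(-2 + 3) = -1/15
Result: (1/15)/(w - 3) - ((1/15)w + 1/15)/(w² - 2w + 12)


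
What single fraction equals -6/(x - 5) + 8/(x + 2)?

Common denominator (x - 5)(x + 2). Numerator: -6(x + 2) + 8(x - 5) = (-6x - 12) + (8x - 40) = 2x - 52
Result: (2x - 52)/[(x - 5)(x + 2)]


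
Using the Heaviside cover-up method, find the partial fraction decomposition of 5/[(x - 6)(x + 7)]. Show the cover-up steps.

Cover (x - 6): set x=6, get α = 5/(6 + 7) = 5/13. Cover (x + 7): set x=-7, get β = 5/(-7 - 6) = -5/13.
Result: (5/13)/(x - 6) - (5/13)/(x + 7)


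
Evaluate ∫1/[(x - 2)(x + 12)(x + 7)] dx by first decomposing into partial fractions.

Cover-up: α = 1/126, β = 1/70, γ = -1/45. Decomposition: (1/126)/(x - 2) + (1/70)/(x + 12) - (1/45)/(x + 7). Integrate each term: (1/126) ln|(x - 2)| + (1/70) ln|(x + 12)| - (1/45) ln|(x + 7)| + C


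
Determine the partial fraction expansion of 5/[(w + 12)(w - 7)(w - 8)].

Using cover-up method: A = 1/76, B = -5/19, C = 1/4
Result: (1/76)/(w + 12) - (5/19)/(w - 7) + (1/4)/(w - 8)


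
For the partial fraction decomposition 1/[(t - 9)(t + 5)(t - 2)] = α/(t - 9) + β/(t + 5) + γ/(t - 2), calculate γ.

Cover-up at t = 2: γ = 1/[(2 - 9)(2 + 5)] = 1/[(-7)(7)] = -1/49


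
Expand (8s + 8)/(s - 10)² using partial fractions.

(8s + 8) = P(s - 10) + Q. At s = 10: Q = 8·10 + 8 = 88. Coeff of s: P = 8
Result: 8/(s - 10) + 88/(s - 10)²


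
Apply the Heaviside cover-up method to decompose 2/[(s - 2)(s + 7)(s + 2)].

Cover (s - 2), s=2: α = 2/[(2 + 7)(2 + 2)] = 1/18. Cover (s + 7), s=-7: β = 2/[(-7 - 2)(-7 + 2)] = 2/45. Cover (s + 2), s=-2: γ = 2/[(-2 - 2)(-2 + 7)] = -1/10.
Result: (1/18)/(s - 2) + (2/45)/(s + 7) - (1/10)/(s + 2)


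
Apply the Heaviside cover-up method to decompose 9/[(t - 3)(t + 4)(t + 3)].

Cover (t - 3), t=3: P = 9/[(3 + 4)(3 + 3)] = 3/14. Cover (t + 4), t=-4: Q = 9/[(-4 - 3)(-4 + 3)] = 9/7. Cover (t + 3), t=-3: R = 9/[(-3 - 3)(-3 + 4)] = -3/2.
Result: (3/14)/(t - 3) + (9/7)/(t + 4) - (3/2)/(t + 3)


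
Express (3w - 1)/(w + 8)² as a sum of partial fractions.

(3w - 1) = α(w + 8) + β. At w = -8: β = 3·(-8) - 1 = -25. Coeff of w: α = 3
Result: 3/(w + 8) - 25/(w + 8)²


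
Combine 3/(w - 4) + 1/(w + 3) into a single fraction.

Common denominator (w - 4)(w + 3). Numerator: 3(w + 3) + 1(w - 4) = (3w + 9) + (w - 4) = 4w + 5
Result: (4w + 5)/[(w - 4)(w + 3)]


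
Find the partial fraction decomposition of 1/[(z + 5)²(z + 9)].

Cover-up at z=-9: R = 1/(-9 + 5)² = 1/16. Cover-up at z=-5: Q = 1/(-5 + 9) = 1/4. Comparing z² coeff: P = -R = -1/16
Result: (-1/16)/(z + 5) + (1/4)/(z + 5)² + (1/16)/(z + 9)


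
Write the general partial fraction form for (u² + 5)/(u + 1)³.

Repeated linear factor (power 3): A/(u + 1) + B/(u + 1)² + C/(u + 1)³


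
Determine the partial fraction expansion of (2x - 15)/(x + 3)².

(2x - 15) = A(x + 3) + B. At x = -3: B = 2·(-3) - 15 = -21. Coeff of x: A = 2
Result: 2/(x + 3) - 21/(x + 3)²


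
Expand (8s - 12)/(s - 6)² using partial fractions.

(8s - 12) = α(s - 6) + β. At s = 6: β = 8·6 - 12 = 36. Coeff of s: α = 8
Result: 8/(s - 6) + 36/(s - 6)²


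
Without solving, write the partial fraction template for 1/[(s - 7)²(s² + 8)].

Repeated linear + quadratic: A/(s - 7) + B/(s - 7)² + (Cs + D)/(s² + 8)


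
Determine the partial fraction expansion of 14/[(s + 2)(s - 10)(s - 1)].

Using cover-up method: α = 7/18, β = 7/54, γ = -14/27
Result: (7/18)/(s + 2) + (7/54)/(s - 10) - (14/27)/(s - 1)


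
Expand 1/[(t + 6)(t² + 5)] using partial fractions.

Cover-up at t = -6: α = 1/((-6)² + 5) = 1/41. Then β = -α = -1/41, γ = -α·(0 - 6) = 6/41
Result: (1/41)/(t + 6) - ((1/41)t - 6/41)/(t² + 5)


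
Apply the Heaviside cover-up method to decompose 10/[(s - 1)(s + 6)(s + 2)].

Cover (s - 1), s=1: A = 10/[(1 + 6)(1 + 2)] = 10/21. Cover (s + 6), s=-6: B = 10/[(-6 - 1)(-6 + 2)] = 5/14. Cover (s + 2), s=-2: C = 10/[(-2 - 1)(-2 + 6)] = -5/6.
Result: (10/21)/(s - 1) + (5/14)/(s + 6) - (5/6)/(s + 2)


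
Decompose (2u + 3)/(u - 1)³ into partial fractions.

(2u + 3) = α(u - 1)² + β(u - 1) + γ. At u = 1: γ = 2·1 + 3 = 5. Coefficients: α = 0, β = 2
Result: 2/(u - 1)² + 5/(u - 1)³


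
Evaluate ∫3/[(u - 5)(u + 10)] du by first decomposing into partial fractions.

Decompose: 3/[(u - 5)(u + 10)] = (1/5)/(u - 5) - (1/5)/(u + 10). Integrate each term: (1/5) ln|(u - 5)| - (1/5) ln|(u + 10)| + C


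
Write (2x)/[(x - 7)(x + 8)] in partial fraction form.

At x=7: A = (2·7 + 0)/(7 + 8) = 14/15. At x=-8: B = (2·(-8) + 0)/(-8 - 7) = 16/15
Result: (14/15)/(x - 7) + (16/15)/(x + 8)


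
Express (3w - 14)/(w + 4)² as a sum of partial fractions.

(3w - 14) = α(w + 4) + β. At w = -4: β = 3·(-4) - 14 = -26. Coeff of w: α = 3
Result: 3/(w + 4) - 26/(w + 4)²


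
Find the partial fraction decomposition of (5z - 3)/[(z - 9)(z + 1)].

At z=9: A = (5·9 - 3)/(9 + 1) = 21/5. At z=-1: B = (5·(-1) - 3)/(-1 - 9) = 4/5
Result: (21/5)/(z - 9) + (4/5)/(z + 1)


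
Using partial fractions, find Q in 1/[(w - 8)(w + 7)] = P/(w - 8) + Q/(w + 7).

Cover-up at w = -7: Q = 1/(-7 - 8) = -1/15


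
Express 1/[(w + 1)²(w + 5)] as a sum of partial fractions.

Cover-up at w=-5: R = 1/(-5 + 1)² = 1/16. Cover-up at w=-1: Q = 1/(-1 + 5) = 1/4. Comparing w² coeff: P = -R = -1/16
Result: (-1/16)/(w + 1) + (1/4)/(w + 1)² + (1/16)/(w + 5)


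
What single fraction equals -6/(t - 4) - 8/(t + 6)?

Common denominator (t - 4)(t + 6). Numerator: -6(t + 6) - 8(t - 4) = (-6t - 36) - (8t - 32) = -14t - 4
Result: (-14t - 4)/[(t - 4)(t + 6)]


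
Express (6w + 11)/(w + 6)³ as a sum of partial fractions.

(6w + 11) = P(w + 6)² + Q(w + 6) + R. At w = -6: R = 6·(-6) + 11 = -25. Coefficients: P = 0, Q = 6
Result: 6/(w + 6)² - 25/(w + 6)³


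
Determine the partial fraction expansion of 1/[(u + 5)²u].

Cover-up at u=0: γ = 1/(0 + 5)² = 1/25. Cover-up at u=-5: β = 1/(-5 - 0) = -1/5. Comparing u² coeff: α = -γ = -1/25
Result: (-1/25)/(u + 5) - (1/5)/(u + 5)² + (1/25)/u


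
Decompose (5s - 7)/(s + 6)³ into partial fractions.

(5s - 7) = P(s + 6)² + Q(s + 6) + R. At s = -6: R = 5·(-6) - 7 = -37. Coefficients: P = 0, Q = 5
Result: 5/(s + 6)² - 37/(s + 6)³


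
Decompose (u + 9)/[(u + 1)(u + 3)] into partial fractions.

At u=-1: A = (1·(-1) + 9)/(-1 + 3) = 4. At u=-3: B = (1·(-3) + 9)/(-3 + 1) = -3
Result: 4/(u + 1) - 3/(u + 3)


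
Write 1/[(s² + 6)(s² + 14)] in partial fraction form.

Coefficient matching gives P = R = 0, Q = 1/(14-6) = 1/8, S = -Q = -1/8
Result: (1/8)/(s² + 6) - (1/8)/(s² + 14)


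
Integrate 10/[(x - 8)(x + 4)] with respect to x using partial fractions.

Decompose: 10/[(x - 8)(x + 4)] = (5/6)/(x - 8) - (5/6)/(x + 4). Integrate each term: (5/6) ln|(x - 8)| - (5/6) ln|(x + 4)| + C


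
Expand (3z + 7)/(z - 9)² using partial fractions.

(3z + 7) = P(z - 9) + Q. At z = 9: Q = 3·9 + 7 = 34. Coeff of z: P = 3
Result: 3/(z - 9) + 34/(z - 9)²


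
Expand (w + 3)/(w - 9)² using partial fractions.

(w + 3) = α(w - 9) + β. At w = 9: β = 1·9 + 3 = 12. Coeff of w: α = 1
Result: 1/(w - 9) + 12/(w - 9)²


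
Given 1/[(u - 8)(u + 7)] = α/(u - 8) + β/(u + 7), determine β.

Cover-up at u = -7: β = 1/(-7 - 8) = -1/15


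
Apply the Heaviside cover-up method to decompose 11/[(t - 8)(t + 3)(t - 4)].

Cover (t - 8), t=8: P = 11/[(8 + 3)(8 - 4)] = 1/4. Cover (t + 3), t=-3: Q = 11/[(-3 - 8)(-3 - 4)] = 1/7. Cover (t - 4), t=4: R = 11/[(4 - 8)(4 + 3)] = -11/28.
Result: (1/4)/(t - 8) + (1/7)/(t + 3) - (11/28)/(t - 4)


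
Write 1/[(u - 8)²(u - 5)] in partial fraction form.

Cover-up at u=5: C = 1/(5 - 8)² = 1/9. Cover-up at u=8: B = 1/(8 - 5) = 1/3. Comparing u² coeff: A = -C = -1/9
Result: (-1/9)/(u - 8) + (1/3)/(u - 8)² + (1/9)/(u - 5)


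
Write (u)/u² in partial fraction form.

(u) = Pu + Q. At u = 0: Q = 1·0 + 0 = 0. Coeff of u: P = 1
Result: 1/u


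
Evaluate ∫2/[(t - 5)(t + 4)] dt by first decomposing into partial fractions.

Decompose: 2/[(t - 5)(t + 4)] = (2/9)/(t - 5) - (2/9)/(t + 4). Integrate each term: (2/9) ln|(t - 5)| - (2/9) ln|(t + 4)| + C


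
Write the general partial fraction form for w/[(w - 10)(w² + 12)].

Linear + irreducible quadratic: P/(w - 10) + (Qw + R)/(w² + 12)


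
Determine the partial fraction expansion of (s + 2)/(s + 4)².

(s + 2) = P(s + 4) + Q. At s = -4: Q = 1·(-4) + 2 = -2. Coeff of s: P = 1
Result: 1/(s + 4) - 2/(s + 4)²


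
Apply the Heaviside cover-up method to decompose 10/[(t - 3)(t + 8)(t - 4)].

Cover (t - 3), t=3: P = 10/[(3 + 8)(3 - 4)] = -10/11. Cover (t + 8), t=-8: Q = 10/[(-8 - 3)(-8 - 4)] = 5/66. Cover (t - 4), t=4: R = 10/[(4 - 3)(4 + 8)] = 5/6.
Result: (-10/11)/(t - 3) + (5/66)/(t + 8) + (5/6)/(t - 4)


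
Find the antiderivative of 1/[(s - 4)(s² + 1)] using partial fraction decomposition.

Cover-up at s=4: α = 1/(4²+1) = 1/17. Coeff matching: β = -1/17, γ = -4/17. Decomposition: (1/17)/(s - 4) - ((1/17)s + 4/17)/(s² + 1). Integrate: linear → ln, quadratic → (1/2)ln + arctan: (1/17) ln|(s - 4)| - (1/34) ln(s² + 1) - (4/17) arctan(s) + C


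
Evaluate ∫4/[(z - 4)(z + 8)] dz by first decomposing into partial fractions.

Decompose: 4/[(z - 4)(z + 8)] = (1/3)/(z - 4) - (1/3)/(z + 8). Integrate each term: (1/3) ln|(z - 4)| - (1/3) ln|(z + 8)| + C


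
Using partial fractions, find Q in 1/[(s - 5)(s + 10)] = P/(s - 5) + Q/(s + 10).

Cover-up at s = -10: Q = 1/(-10 - 5) = -1/15


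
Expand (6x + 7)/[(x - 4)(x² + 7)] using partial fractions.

At x=4: α = (6·4 + 7)/(4² + 7) = 31/23. β = -α = -31/23, γ = 6 - 4·α = 14/23
Result: (31/23)/(x - 4) - ((31/23)x - 14/23)/(x² + 7)


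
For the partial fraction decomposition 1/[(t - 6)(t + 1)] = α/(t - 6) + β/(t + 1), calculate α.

Cover-up at t = 6: α = 1/(6 + 1) = 1/7


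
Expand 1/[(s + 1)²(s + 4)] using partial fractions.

Cover-up at s=-4: C = 1/(-4 + 1)² = 1/9. Cover-up at s=-1: B = 1/(-1 + 4) = 1/3. Comparing s² coeff: A = -C = -1/9
Result: (-1/9)/(s + 1) + (1/3)/(s + 1)² + (1/9)/(s + 4)


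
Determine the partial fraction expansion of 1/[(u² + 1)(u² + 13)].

Coefficient matching gives A = C = 0, B = 1/(13-1) = 1/12, D = -B = -1/12
Result: (1/12)/(u² + 1) - (1/12)/(u² + 13)


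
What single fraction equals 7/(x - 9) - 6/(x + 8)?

Common denominator (x - 9)(x + 8). Numerator: 7(x + 8) - 6(x - 9) = (7x + 56) - (6x - 54) = x + 110
Result: (x + 110)/[(x - 9)(x + 8)]


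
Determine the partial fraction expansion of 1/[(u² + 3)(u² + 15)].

Coefficient matching gives A = C = 0, B = 1/(15-3) = 1/12, D = -B = -1/12
Result: (1/12)/(u² + 3) - (1/12)/(u² + 15)


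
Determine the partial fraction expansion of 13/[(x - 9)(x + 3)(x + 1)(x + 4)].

Using Heaviside cover-up: (1/120)/(x - 9) + (13/24)/(x + 3) - (13/60)/(x + 1) - (1/3)/(x + 4)


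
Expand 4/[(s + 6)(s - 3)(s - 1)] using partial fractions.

Using cover-up method: A = 4/63, B = 2/9, C = -2/7
Result: (4/63)/(s + 6) + (2/9)/(s - 3) - (2/7)/(s - 1)


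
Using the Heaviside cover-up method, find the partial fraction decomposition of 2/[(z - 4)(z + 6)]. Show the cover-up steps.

Cover (z - 4): set z=4, get α = 2/(4 + 6) = 1/5. Cover (z + 6): set z=-6, get β = 2/(-6 - 4) = -1/5.
Result: (1/5)/(z - 4) - (1/5)/(z + 6)


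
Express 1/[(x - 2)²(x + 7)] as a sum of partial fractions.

Cover-up at x=-7: C = 1/(-7 - 2)² = 1/81. Cover-up at x=2: B = 1/(2 + 7) = 1/9. Comparing x² coeff: A = -C = -1/81
Result: (-1/81)/(x - 2) + (1/9)/(x - 2)² + (1/81)/(x + 7)


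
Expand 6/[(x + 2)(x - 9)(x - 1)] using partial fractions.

Using cover-up method: P = 2/11, Q = 3/44, R = -1/4
Result: (2/11)/(x + 2) + (3/44)/(x - 9) - (1/4)/(x - 1)


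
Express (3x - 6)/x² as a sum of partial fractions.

(3x - 6) = Ax + B. At x = 0: B = 3·0 - 6 = -6. Coeff of x: A = 3
Result: 3/x - 6/x²


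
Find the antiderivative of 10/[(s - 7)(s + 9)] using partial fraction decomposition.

Decompose: 10/[(s - 7)(s + 9)] = (5/8)/(s - 7) - (5/8)/(s + 9). Integrate each term: (5/8) ln|(s - 7)| - (5/8) ln|(s + 9)| + C


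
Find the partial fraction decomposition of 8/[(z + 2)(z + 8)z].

Using cover-up method: P = -2/3, Q = 1/6, R = 1/2
Result: (-2/3)/(z + 2) + (1/6)/(z + 8) + (1/2)/z


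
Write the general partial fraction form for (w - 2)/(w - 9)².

Repeated linear factor: P/(w - 9) + Q/(w - 9)²


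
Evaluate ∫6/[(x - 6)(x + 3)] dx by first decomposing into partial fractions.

Decompose: 6/[(x - 6)(x + 3)] = (2/3)/(x - 6) - (2/3)/(x + 3). Integrate each term: (2/3) ln|(x - 6)| - (2/3) ln|(x + 3)| + C


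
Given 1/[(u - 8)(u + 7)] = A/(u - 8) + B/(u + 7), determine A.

Cover-up at u = 8: A = 1/(8 + 7) = 1/15


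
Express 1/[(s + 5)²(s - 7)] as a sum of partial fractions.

Cover-up at s=7: γ = 1/(7 + 5)² = 1/144. Cover-up at s=-5: β = 1/(-5 - 7) = -1/12. Comparing s² coeff: α = -γ = -1/144
Result: (-1/144)/(s + 5) - (1/12)/(s + 5)² + (1/144)/(s - 7)


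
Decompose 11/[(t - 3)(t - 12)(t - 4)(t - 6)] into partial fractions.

Using Heaviside cover-up: (-11/27)/(t - 3) + (11/432)/(t - 12) + (11/16)/(t - 4) - (11/36)/(t - 6)


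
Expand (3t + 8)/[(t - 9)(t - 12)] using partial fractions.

At t=9: P = (3·9 + 8)/(9 - 12) = -35/3. At t=12: Q = (3·12 + 8)/(12 - 9) = 44/3
Result: (-35/3)/(t - 9) + (44/3)/(t - 12)


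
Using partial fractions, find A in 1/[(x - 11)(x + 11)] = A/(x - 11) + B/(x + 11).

Cover-up at x = 11: A = 1/(11 + 11) = 1/22


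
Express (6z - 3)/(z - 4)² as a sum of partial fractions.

(6z - 3) = α(z - 4) + β. At z = 4: β = 6·4 - 3 = 21. Coeff of z: α = 6
Result: 6/(z - 4) + 21/(z - 4)²


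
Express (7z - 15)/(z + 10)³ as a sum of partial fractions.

(7z - 15) = P(z + 10)² + Q(z + 10) + R. At z = -10: R = 7·(-10) - 15 = -85. Coefficients: P = 0, Q = 7
Result: 7/(z + 10)² - 85/(z + 10)³


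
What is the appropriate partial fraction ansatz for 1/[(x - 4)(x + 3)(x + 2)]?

Three distinct linear factors: P/(x - 4) + Q/(x + 3) + R/(x + 2)


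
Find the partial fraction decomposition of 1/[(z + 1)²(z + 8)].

Cover-up at z=-8: C = 1/(-8 + 1)² = 1/49. Cover-up at z=-1: B = 1/(-1 + 8) = 1/7. Comparing z² coeff: A = -C = -1/49
Result: (-1/49)/(z + 1) + (1/7)/(z + 1)² + (1/49)/(z + 8)


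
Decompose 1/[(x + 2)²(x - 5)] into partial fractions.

Cover-up at x=5: γ = 1/(5 + 2)² = 1/49. Cover-up at x=-2: β = 1/(-2 - 5) = -1/7. Comparing x² coeff: α = -γ = -1/49
Result: (-1/49)/(x + 2) - (1/7)/(x + 2)² + (1/49)/(x - 5)


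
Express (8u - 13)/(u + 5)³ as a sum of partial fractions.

(8u - 13) = α(u + 5)² + β(u + 5) + γ. At u = -5: γ = 8·(-5) - 13 = -53. Coefficients: α = 0, β = 8
Result: 8/(u + 5)² - 53/(u + 5)³


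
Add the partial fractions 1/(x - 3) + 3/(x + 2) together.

Common denominator (x - 3)(x + 2). Numerator: 1(x + 2) + 3(x - 3) = (x + 2) + (3x - 9) = 4x - 7
Result: (4x - 7)/[(x - 3)(x + 2)]


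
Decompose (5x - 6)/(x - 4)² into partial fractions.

(5x - 6) = A(x - 4) + B. At x = 4: B = 5·4 - 6 = 14. Coeff of x: A = 5
Result: 5/(x - 4) + 14/(x - 4)²


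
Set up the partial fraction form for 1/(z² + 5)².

Repeated quadratic factor: (Az + B)/(z² + 5) + (Cz + D)/(z² + 5)²


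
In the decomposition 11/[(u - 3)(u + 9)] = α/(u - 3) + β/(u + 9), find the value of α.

Cover-up at u = 3: α = 11/(3 + 9) = 11/12


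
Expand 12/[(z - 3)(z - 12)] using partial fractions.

12/(z - 3)(z - 12) = P/(z - 3) + Q/(z - 12). P = 12/(3 - 12) = -4/3, Q = 12/(12 - 3) = 4/3
Result: (-4/3)/(z - 3) + (4/3)/(z - 12)


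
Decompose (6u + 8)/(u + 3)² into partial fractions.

(6u + 8) = P(u + 3) + Q. At u = -3: Q = 6·(-3) + 8 = -10. Coeff of u: P = 6
Result: 6/(u + 3) - 10/(u + 3)²


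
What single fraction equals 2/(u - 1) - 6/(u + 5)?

Common denominator (u - 1)(u + 5). Numerator: 2(u + 5) - 6(u - 1) = (2u + 10) - (6u - 6) = -4u + 16
Result: (-4u + 16)/[(u - 1)(u + 5)]


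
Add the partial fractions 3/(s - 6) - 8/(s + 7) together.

Common denominator (s - 6)(s + 7). Numerator: 3(s + 7) - 8(s - 6) = (3s + 21) - (8s - 48) = -5s + 69
Result: (-5s + 69)/[(s - 6)(s + 7)]


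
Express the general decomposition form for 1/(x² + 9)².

Repeated quadratic factor: (Ax + B)/(x² + 9) + (Cx + D)/(x² + 9)²


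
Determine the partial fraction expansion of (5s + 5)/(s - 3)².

(5s + 5) = A(s - 3) + B. At s = 3: B = 5·3 + 5 = 20. Coeff of s: A = 5
Result: 5/(s - 3) + 20/(s - 3)²


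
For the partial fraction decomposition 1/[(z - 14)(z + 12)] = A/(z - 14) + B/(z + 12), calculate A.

Cover-up at z = 14: A = 1/(14 + 12) = 1/26


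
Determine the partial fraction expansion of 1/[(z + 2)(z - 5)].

1/(z + 2)(z - 5) = α/(z + 2) + β/(z - 5). α = 1/(-2 - 5) = -1/7, β = 1/(5 + 2) = 1/7
Result: (-1/7)/(z + 2) + (1/7)/(z - 5)


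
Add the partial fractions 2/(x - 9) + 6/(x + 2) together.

Common denominator (x - 9)(x + 2). Numerator: 2(x + 2) + 6(x - 9) = (2x + 4) + (6x - 54) = 8x - 50
Result: (8x - 50)/[(x - 9)(x + 2)]


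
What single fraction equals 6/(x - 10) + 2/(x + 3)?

Common denominator (x - 10)(x + 3). Numerator: 6(x + 3) + 2(x - 10) = (6x + 18) + (2x - 20) = 8x - 2
Result: (8x - 2)/[(x - 10)(x + 3)]


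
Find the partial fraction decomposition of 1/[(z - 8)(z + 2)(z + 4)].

Using cover-up method: A = 1/120, B = -1/20, C = 1/24
Result: (1/120)/(z - 8) - (1/20)/(z + 2) + (1/24)/(z + 4)


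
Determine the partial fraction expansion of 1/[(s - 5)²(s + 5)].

Cover-up at s=-5: C = 1/(-5 - 5)² = 1/100. Cover-up at s=5: B = 1/(5 + 5) = 1/10. Comparing s² coeff: A = -C = -1/100
Result: (-1/100)/(s - 5) + (1/10)/(s - 5)² + (1/100)/(s + 5)


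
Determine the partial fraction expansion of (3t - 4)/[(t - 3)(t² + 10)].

At t=3: P = (3·3 - 4)/(3² + 10) = 5/19. Q = -P = -5/19, R = 3 - 3·P = 42/19
Result: (5/19)/(t - 3) - ((5/19)t - 42/19)/(t² + 10)


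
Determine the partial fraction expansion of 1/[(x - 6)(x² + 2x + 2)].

Cover-up at x = 6: P = 1/(6² + 2·6 + 2) = 1/50. Then Q = -P = -1/50, R = -P·(2 + 6) = -4/25
Result: (1/50)/(x - 6) - ((1/50)x + 4/25)/(x² + 2x + 2)


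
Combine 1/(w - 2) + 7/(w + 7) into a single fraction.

Common denominator (w - 2)(w + 7). Numerator: 1(w + 7) + 7(w - 2) = (w + 7) + (7w - 14) = 8w - 7
Result: (8w - 7)/[(w - 2)(w + 7)]


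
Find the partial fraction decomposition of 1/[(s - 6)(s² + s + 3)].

Cover-up at s = 6: A = 1/(6² + 1·6 + 3) = 1/45. Then B = -A = -1/45, C = -A·(1 + 6) = -7/45
Result: (1/45)/(s - 6) - ((1/45)s + 7/45)/(s² + s + 3)


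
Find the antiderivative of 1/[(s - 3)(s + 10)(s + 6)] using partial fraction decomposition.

Cover-up: A = 1/117, B = 1/52, C = -1/36. Decomposition: (1/117)/(s - 3) + (1/52)/(s + 10) - (1/36)/(s + 6). Integrate each term: (1/117) ln|(s - 3)| + (1/52) ln|(s + 10)| - (1/36) ln|(s + 6)| + C


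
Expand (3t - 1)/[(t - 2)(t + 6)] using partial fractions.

At t=2: α = (3·2 - 1)/(2 + 6) = 5/8. At t=-6: β = (3·(-6) - 1)/(-6 - 2) = 19/8
Result: (5/8)/(t - 2) + (19/8)/(t + 6)


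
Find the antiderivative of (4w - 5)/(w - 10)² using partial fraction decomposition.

Decompose: α = 4, β = 4·10 - 5 = 35, so (4w - 5)/(w - 10)² = 4/(w - 10) + 35/(w - 10)². Integrate: ∫ α/(w - 10) dw = 4 ln|(w - 10)|; ∫ β/(w - 10)² dw = -35/(w - 10). Sum: 4 ln|(w - 10)| - 35/(w - 10) + C


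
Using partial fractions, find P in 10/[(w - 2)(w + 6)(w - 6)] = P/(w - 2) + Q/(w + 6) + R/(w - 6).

Cover-up at w = 2: P = 10/[(2 + 6)(2 - 6)] = 10/[(8)(-4)] = -10/32 = -5/16


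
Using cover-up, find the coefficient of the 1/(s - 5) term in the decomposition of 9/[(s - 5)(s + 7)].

Cover (s - 5), set s=5: 9/((s + 7) at s=5) = 9/(12) = 3/4


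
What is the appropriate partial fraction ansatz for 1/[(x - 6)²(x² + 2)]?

Repeated linear + quadratic: α/(x - 6) + β/(x - 6)² + (γx + δ)/(x² + 2)


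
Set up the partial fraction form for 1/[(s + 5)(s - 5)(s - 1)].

Three distinct linear factors: A/(s + 5) + B/(s - 5) + C/(s - 1)


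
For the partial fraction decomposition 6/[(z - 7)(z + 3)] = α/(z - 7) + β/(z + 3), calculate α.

Cover-up at z = 7: α = 6/(7 + 3) = 6/10 = 3/5


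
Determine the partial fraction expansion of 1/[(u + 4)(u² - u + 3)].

Cover-up at u = -4: P = 1/((-4)² - 1·(-4) + 3) = 1/23. Then Q = -P = -1/23, R = -P·(-1 - 4) = 5/23
Result: (1/23)/(u + 4) - ((1/23)u - 5/23)/(u² - u + 3)


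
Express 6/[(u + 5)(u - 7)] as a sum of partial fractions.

6/(u + 5)(u - 7) = α/(u + 5) + β/(u - 7). α = 6/(-5 - 7) = -1/2, β = 6/(7 + 5) = 1/2
Result: (-1/2)/(u + 5) + (1/2)/(u - 7)


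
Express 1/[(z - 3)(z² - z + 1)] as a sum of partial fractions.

Cover-up at z = 3: α = 1/(3² - 1·3 + 1) = 1/7. Then β = -α = -1/7, γ = -α·(-1 + 3) = -2/7
Result: (1/7)/(z - 3) - ((1/7)z + 2/7)/(z² - z + 1)


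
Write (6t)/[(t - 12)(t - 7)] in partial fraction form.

At t=12: P = (6·12 + 0)/(12 - 7) = 72/5. At t=7: Q = (6·7 + 0)/(7 - 12) = -42/5
Result: (72/5)/(t - 12) - (42/5)/(t - 7)


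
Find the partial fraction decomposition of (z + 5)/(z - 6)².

(z + 5) = α(z - 6) + β. At z = 6: β = 1·6 + 5 = 11. Coeff of z: α = 1
Result: 1/(z - 6) + 11/(z - 6)²


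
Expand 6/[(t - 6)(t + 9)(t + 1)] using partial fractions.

Using cover-up method: A = 2/35, B = 1/20, C = -3/28
Result: (2/35)/(t - 6) + (1/20)/(t + 9) - (3/28)/(t + 1)


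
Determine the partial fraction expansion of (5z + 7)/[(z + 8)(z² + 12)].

At z=-8: A = (5·(-8) + 7)/((-8)² + 12) = -33/76. B = -A = 33/76, C = 5 - (-8)·A = 29/19
Result: (-33/76)/(z + 8) + ((33/76)z + 29/19)/(z² + 12)


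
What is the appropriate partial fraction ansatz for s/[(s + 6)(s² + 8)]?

Linear + irreducible quadratic: α/(s + 6) + (βs + γ)/(s² + 8)


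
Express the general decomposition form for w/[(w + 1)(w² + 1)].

Linear + irreducible quadratic: P/(w + 1) + (Qw + R)/(w² + 1)


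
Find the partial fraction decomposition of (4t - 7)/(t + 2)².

(4t - 7) = α(t + 2) + β. At t = -2: β = 4·(-2) - 7 = -15. Coeff of t: α = 4
Result: 4/(t + 2) - 15/(t + 2)²


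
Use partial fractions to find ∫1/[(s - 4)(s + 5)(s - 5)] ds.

Cover-up: A = -1/9, B = 1/90, C = 1/10. Decomposition: (-1/9)/(s - 4) + (1/90)/(s + 5) + (1/10)/(s - 5). Integrate each term: (-1/9) ln|(s - 4)| + (1/90) ln|(s + 5)| + (1/10) ln|(s - 5)| + C


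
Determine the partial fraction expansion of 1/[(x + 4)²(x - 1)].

Cover-up at x=1: γ = 1/(1 + 4)² = 1/25. Cover-up at x=-4: β = 1/(-4 - 1) = -1/5. Comparing x² coeff: α = -γ = -1/25
Result: (-1/25)/(x + 4) - (1/5)/(x + 4)² + (1/25)/(x - 1)


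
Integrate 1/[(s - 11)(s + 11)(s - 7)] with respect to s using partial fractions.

Cover-up: P = 1/88, Q = 1/396, R = -1/72. Decomposition: (1/88)/(s - 11) + (1/396)/(s + 11) - (1/72)/(s - 7). Integrate each term: (1/88) ln|(s - 11)| + (1/396) ln|(s + 11)| - (1/72) ln|(s - 7)| + C


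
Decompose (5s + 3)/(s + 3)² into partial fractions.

(5s + 3) = α(s + 3) + β. At s = -3: β = 5·(-3) + 3 = -12. Coeff of s: α = 5
Result: 5/(s + 3) - 12/(s + 3)²


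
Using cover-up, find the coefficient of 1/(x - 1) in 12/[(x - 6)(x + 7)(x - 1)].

Cover (x - 1), set x=1: 12/[(1 - 6)(1 + 7)] = -3/10


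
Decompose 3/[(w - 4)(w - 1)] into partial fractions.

3/(w - 4)(w - 1) = P/(w - 4) + Q/(w - 1). P = 3/(4 - 1) = 1, Q = 3/(1 - 4) = -1
Result: 1/(w - 4) - 1/(w - 1)


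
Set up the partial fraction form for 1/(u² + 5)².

Repeated quadratic factor: (Pu + Q)/(u² + 5) + (Ru + S)/(u² + 5)²


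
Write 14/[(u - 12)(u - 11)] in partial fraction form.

14/(u - 12)(u - 11) = A/(u - 12) + B/(u - 11). A = 14/(12 - 11) = 14, B = 14/(11 - 12) = -14
Result: 14/(u - 12) - 14/(u - 11)


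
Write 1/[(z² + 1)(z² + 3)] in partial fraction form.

Coefficient matching gives A = C = 0, B = 1/(3-1) = 1/2, D = -B = -1/2
Result: (1/2)/(z² + 1) - (1/2)/(z² + 3)


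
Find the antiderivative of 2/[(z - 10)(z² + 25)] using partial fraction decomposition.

Cover-up at z=10: α = 2/(10²+25) = 2/125. Coeff matching: β = -2/125, γ = -4/25. Decomposition: (2/125)/(z - 10) - ((2/125)z + 4/25)/(z² + 25). Integrate: linear → ln, quadratic → (1/2)ln + arctan: (2/125) ln|(z - 10)| - (1/125) ln(z² + 25) - (4/125) arctan(z/5) + C


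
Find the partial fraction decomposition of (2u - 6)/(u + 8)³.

(2u - 6) = α(u + 8)² + β(u + 8) + γ. At u = -8: γ = 2·(-8) - 6 = -22. Coefficients: α = 0, β = 2
Result: 2/(u + 8)² - 22/(u + 8)³


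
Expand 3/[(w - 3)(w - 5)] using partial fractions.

3/(w - 3)(w - 5) = α/(w - 3) + β/(w - 5). α = 3/(3 - 5) = -3/2, β = 3/(5 - 3) = 3/2
Result: (-3/2)/(w - 3) + (3/2)/(w - 5)


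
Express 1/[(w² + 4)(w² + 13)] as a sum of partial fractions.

Coefficient matching gives P = R = 0, Q = 1/(13-4) = 1/9, S = -Q = -1/9
Result: (1/9)/(w² + 4) - (1/9)/(w² + 13)


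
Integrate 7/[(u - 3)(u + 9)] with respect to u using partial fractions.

Decompose: 7/[(u - 3)(u + 9)] = (7/12)/(u - 3) - (7/12)/(u + 9). Integrate each term: (7/12) ln|(u - 3)| - (7/12) ln|(u + 9)| + C
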